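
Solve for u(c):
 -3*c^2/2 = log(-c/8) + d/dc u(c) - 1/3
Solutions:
 u(c) = C1 - c^3/2 - c*log(-c) + c*(4/3 + 3*log(2))


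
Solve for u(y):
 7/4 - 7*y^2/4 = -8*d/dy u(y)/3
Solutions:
 u(y) = C1 + 7*y^3/32 - 21*y/32


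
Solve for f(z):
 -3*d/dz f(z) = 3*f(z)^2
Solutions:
 f(z) = 1/(C1 + z)


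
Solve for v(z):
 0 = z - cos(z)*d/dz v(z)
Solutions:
 v(z) = C1 + Integral(z/cos(z), z)


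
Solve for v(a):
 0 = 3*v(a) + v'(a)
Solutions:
 v(a) = C1*exp(-3*a)


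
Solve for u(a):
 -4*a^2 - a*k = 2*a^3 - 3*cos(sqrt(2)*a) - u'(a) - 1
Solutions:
 u(a) = C1 + a^4/2 + 4*a^3/3 + a^2*k/2 - a - 3*sqrt(2)*sin(sqrt(2)*a)/2


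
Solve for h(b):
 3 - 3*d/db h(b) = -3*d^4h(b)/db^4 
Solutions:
 h(b) = C1 + C4*exp(b) + b + (C2*sin(sqrt(3)*b/2) + C3*cos(sqrt(3)*b/2))*exp(-b/2)


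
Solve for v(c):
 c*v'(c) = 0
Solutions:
 v(c) = C1


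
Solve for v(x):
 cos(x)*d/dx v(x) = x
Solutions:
 v(x) = C1 + Integral(x/cos(x), x)


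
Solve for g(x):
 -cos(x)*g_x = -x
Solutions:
 g(x) = C1 + Integral(x/cos(x), x)


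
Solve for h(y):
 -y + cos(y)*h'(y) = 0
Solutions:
 h(y) = C1 + Integral(y/cos(y), y)


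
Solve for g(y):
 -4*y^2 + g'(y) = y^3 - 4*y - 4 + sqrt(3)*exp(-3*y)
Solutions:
 g(y) = C1 + y^4/4 + 4*y^3/3 - 2*y^2 - 4*y - sqrt(3)*exp(-3*y)/3


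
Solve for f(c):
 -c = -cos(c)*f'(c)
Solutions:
 f(c) = C1 + Integral(c/cos(c), c)


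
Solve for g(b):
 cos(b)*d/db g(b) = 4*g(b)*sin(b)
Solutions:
 g(b) = C1/cos(b)^4


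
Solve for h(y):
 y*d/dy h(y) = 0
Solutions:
 h(y) = C1


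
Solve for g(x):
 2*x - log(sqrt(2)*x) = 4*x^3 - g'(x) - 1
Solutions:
 g(x) = C1 + x^4 - x^2 + x*log(x) - 2*x + x*log(2)/2


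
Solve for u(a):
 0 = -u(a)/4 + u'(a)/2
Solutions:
 u(a) = C1*exp(a/2)


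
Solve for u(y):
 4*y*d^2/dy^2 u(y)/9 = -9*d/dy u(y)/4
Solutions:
 u(y) = C1 + C2/y^(65/16)


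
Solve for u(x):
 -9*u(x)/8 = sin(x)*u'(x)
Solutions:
 u(x) = C1*(cos(x) + 1)^(9/16)/(cos(x) - 1)^(9/16)


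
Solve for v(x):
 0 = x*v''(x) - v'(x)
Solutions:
 v(x) = C1 + C2*x^2


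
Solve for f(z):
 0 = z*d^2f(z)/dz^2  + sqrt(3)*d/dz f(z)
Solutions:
 f(z) = C1 + C2*z^(1 - sqrt(3))


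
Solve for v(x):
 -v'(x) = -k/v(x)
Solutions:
 v(x) = -sqrt(C1 + 2*k*x)
 v(x) = sqrt(C1 + 2*k*x)


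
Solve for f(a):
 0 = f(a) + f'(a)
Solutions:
 f(a) = C1*exp(-a)


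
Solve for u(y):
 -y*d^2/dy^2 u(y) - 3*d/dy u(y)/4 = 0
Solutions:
 u(y) = C1 + C2*y^(1/4)


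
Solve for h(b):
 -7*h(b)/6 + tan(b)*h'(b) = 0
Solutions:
 h(b) = C1*sin(b)^(7/6)


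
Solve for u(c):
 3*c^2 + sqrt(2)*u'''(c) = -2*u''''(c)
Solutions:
 u(c) = C1 + C2*c + C3*c^2 + C4*exp(-sqrt(2)*c/2) - sqrt(2)*c^5/40 + c^4/4 - sqrt(2)*c^3


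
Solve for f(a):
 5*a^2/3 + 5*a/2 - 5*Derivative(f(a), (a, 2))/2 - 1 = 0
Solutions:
 f(a) = C1 + C2*a + a^4/18 + a^3/6 - a^2/5


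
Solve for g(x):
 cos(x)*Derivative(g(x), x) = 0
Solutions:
 g(x) = C1


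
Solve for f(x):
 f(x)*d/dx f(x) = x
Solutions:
 f(x) = -sqrt(C1 + x^2)
 f(x) = sqrt(C1 + x^2)


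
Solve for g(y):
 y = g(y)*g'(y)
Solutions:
 g(y) = -sqrt(C1 + y^2)
 g(y) = sqrt(C1 + y^2)


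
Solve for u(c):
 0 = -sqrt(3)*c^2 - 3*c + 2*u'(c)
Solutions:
 u(c) = C1 + sqrt(3)*c^3/6 + 3*c^2/4


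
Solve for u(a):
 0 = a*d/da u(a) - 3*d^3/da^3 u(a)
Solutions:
 u(a) = C1 + Integral(C2*airyai(3^(2/3)*a/3) + C3*airybi(3^(2/3)*a/3), a)


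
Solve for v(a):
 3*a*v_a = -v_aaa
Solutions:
 v(a) = C1 + Integral(C2*airyai(-3^(1/3)*a) + C3*airybi(-3^(1/3)*a), a)


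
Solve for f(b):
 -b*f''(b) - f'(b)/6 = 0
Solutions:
 f(b) = C1 + C2*b^(5/6)


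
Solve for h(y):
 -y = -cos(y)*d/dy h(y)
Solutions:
 h(y) = C1 + Integral(y/cos(y), y)


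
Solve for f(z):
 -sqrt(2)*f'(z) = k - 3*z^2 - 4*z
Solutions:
 f(z) = C1 - sqrt(2)*k*z/2 + sqrt(2)*z^3/2 + sqrt(2)*z^2


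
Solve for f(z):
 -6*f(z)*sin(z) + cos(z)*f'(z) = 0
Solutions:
 f(z) = C1/cos(z)^6


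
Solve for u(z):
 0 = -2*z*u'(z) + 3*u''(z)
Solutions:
 u(z) = C1 + C2*erfi(sqrt(3)*z/3)


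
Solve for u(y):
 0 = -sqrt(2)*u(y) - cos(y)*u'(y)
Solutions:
 u(y) = C1*(sin(y) - 1)^(sqrt(2)/2)/(sin(y) + 1)^(sqrt(2)/2)


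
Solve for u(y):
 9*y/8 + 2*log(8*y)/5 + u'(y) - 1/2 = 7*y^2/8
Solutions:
 u(y) = C1 + 7*y^3/24 - 9*y^2/16 - 2*y*log(y)/5 - 6*y*log(2)/5 + 9*y/10


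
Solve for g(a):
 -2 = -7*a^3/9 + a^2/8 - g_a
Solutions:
 g(a) = C1 - 7*a^4/36 + a^3/24 + 2*a


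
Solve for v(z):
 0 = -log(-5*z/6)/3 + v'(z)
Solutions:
 v(z) = C1 + z*log(-z)/3 + z*(-log(6) - 1 + log(5))/3


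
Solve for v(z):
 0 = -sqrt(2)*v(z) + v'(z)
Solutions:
 v(z) = C1*exp(sqrt(2)*z)


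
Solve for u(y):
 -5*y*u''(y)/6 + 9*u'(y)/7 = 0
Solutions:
 u(y) = C1 + C2*y^(89/35)


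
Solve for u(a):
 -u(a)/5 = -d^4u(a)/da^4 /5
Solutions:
 u(a) = C1*exp(-a) + C2*exp(a) + C3*sin(a) + C4*cos(a)


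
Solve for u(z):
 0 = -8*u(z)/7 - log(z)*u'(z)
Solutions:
 u(z) = C1*exp(-8*li(z)/7)


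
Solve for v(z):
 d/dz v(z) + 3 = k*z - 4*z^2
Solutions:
 v(z) = C1 + k*z^2/2 - 4*z^3/3 - 3*z


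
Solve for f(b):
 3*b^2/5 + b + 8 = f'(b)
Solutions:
 f(b) = C1 + b^3/5 + b^2/2 + 8*b


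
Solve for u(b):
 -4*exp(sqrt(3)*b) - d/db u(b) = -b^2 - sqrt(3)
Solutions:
 u(b) = C1 + b^3/3 + sqrt(3)*b - 4*sqrt(3)*exp(sqrt(3)*b)/3


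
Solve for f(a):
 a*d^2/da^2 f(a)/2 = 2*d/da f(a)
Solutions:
 f(a) = C1 + C2*a^5


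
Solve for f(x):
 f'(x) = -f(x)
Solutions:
 f(x) = C1*exp(-x)


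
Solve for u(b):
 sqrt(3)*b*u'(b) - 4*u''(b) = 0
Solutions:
 u(b) = C1 + C2*erfi(sqrt(2)*3^(1/4)*b/4)


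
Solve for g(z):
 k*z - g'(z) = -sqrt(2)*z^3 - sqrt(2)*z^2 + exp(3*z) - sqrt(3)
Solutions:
 g(z) = C1 + k*z^2/2 + sqrt(2)*z^4/4 + sqrt(2)*z^3/3 + sqrt(3)*z - exp(3*z)/3


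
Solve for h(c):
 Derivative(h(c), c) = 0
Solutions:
 h(c) = C1


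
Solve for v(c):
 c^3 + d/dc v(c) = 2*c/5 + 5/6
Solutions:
 v(c) = C1 - c^4/4 + c^2/5 + 5*c/6


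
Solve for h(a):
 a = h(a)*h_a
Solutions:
 h(a) = -sqrt(C1 + a^2)
 h(a) = sqrt(C1 + a^2)


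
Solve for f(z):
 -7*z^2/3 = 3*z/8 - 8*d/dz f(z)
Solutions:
 f(z) = C1 + 7*z^3/72 + 3*z^2/128


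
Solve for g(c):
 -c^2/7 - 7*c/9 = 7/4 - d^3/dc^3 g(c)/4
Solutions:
 g(c) = C1 + C2*c + C3*c^2 + c^5/105 + 7*c^4/54 + 7*c^3/6


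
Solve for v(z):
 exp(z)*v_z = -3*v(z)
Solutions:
 v(z) = C1*exp(3*exp(-z))


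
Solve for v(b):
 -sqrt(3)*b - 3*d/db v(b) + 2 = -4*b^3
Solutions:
 v(b) = C1 + b^4/3 - sqrt(3)*b^2/6 + 2*b/3


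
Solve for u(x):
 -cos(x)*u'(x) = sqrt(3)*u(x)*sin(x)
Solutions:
 u(x) = C1*cos(x)^(sqrt(3))


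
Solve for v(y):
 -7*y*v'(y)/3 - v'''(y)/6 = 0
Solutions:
 v(y) = C1 + Integral(C2*airyai(-14^(1/3)*y) + C3*airybi(-14^(1/3)*y), y)


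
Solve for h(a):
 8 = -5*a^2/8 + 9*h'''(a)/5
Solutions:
 h(a) = C1 + C2*a + C3*a^2 + 5*a^5/864 + 20*a^3/27


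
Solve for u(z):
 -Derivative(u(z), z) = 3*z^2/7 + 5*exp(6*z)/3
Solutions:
 u(z) = C1 - z^3/7 - 5*exp(6*z)/18


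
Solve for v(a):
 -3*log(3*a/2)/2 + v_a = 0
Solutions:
 v(a) = C1 + 3*a*log(a)/2 - 3*a/2 - 3*a*log(2)/2 + 3*a*log(3)/2


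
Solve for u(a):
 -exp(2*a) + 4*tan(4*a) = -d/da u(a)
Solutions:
 u(a) = C1 + exp(2*a)/2 + log(cos(4*a))


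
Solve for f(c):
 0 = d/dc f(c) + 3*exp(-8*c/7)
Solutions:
 f(c) = C1 + 21*exp(-8*c/7)/8


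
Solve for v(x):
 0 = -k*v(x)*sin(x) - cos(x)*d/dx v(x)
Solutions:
 v(x) = C1*exp(k*log(cos(x)))


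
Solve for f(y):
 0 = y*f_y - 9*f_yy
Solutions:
 f(y) = C1 + C2*erfi(sqrt(2)*y/6)


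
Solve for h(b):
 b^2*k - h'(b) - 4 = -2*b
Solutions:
 h(b) = C1 + b^3*k/3 + b^2 - 4*b


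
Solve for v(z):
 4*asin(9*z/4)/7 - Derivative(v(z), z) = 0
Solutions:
 v(z) = C1 + 4*z*asin(9*z/4)/7 + 4*sqrt(16 - 81*z^2)/63


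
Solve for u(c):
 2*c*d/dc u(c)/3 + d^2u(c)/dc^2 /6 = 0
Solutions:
 u(c) = C1 + C2*erf(sqrt(2)*c)


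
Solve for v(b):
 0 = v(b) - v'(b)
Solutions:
 v(b) = C1*exp(b)


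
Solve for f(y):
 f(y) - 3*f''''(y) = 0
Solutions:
 f(y) = C1*exp(-3^(3/4)*y/3) + C2*exp(3^(3/4)*y/3) + C3*sin(3^(3/4)*y/3) + C4*cos(3^(3/4)*y/3)


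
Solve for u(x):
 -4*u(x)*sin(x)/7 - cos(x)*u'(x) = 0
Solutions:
 u(x) = C1*cos(x)^(4/7)


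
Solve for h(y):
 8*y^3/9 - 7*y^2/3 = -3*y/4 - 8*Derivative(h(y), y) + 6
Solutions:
 h(y) = C1 - y^4/36 + 7*y^3/72 - 3*y^2/64 + 3*y/4


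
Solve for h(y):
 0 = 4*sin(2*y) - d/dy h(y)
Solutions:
 h(y) = C1 - 2*cos(2*y)


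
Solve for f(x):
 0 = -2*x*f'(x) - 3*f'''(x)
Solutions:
 f(x) = C1 + Integral(C2*airyai(-2^(1/3)*3^(2/3)*x/3) + C3*airybi(-2^(1/3)*3^(2/3)*x/3), x)


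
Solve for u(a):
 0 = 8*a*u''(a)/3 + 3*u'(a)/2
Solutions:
 u(a) = C1 + C2*a^(7/16)


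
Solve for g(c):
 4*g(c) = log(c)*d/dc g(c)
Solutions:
 g(c) = C1*exp(4*li(c))


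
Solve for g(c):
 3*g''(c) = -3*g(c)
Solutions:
 g(c) = C1*sin(c) + C2*cos(c)


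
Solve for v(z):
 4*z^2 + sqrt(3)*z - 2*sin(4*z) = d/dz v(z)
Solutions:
 v(z) = C1 + 4*z^3/3 + sqrt(3)*z^2/2 + cos(4*z)/2


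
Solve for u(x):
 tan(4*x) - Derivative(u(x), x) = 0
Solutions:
 u(x) = C1 - log(cos(4*x))/4


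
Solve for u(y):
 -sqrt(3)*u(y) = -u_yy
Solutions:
 u(y) = C1*exp(-3^(1/4)*y) + C2*exp(3^(1/4)*y)


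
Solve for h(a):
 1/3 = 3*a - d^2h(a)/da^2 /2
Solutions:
 h(a) = C1 + C2*a + a^3 - a^2/3


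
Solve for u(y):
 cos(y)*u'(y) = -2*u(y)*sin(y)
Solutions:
 u(y) = C1*cos(y)^2


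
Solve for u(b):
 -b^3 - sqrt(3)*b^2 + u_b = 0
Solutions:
 u(b) = C1 + b^4/4 + sqrt(3)*b^3/3


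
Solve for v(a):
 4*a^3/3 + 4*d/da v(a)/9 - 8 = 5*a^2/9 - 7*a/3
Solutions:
 v(a) = C1 - 3*a^4/4 + 5*a^3/12 - 21*a^2/8 + 18*a


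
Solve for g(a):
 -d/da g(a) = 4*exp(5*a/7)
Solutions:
 g(a) = C1 - 28*exp(5*a/7)/5


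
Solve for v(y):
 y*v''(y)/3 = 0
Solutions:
 v(y) = C1 + C2*y


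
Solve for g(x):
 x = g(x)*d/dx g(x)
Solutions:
 g(x) = -sqrt(C1 + x^2)
 g(x) = sqrt(C1 + x^2)


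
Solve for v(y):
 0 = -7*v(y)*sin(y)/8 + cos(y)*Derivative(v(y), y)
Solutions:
 v(y) = C1/cos(y)^(7/8)


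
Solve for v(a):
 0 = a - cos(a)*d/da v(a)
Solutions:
 v(a) = C1 + Integral(a/cos(a), a)


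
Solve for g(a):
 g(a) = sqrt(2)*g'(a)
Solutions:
 g(a) = C1*exp(sqrt(2)*a/2)


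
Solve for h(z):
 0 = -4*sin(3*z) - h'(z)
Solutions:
 h(z) = C1 + 4*cos(3*z)/3


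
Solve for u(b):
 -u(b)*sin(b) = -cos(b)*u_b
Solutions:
 u(b) = C1/cos(b)


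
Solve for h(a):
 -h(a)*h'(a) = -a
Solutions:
 h(a) = -sqrt(C1 + a^2)
 h(a) = sqrt(C1 + a^2)


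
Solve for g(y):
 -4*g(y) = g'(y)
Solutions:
 g(y) = C1*exp(-4*y)


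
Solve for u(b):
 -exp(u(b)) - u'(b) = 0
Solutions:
 u(b) = log(1/(C1 + b))


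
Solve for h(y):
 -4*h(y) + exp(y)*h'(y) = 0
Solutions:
 h(y) = C1*exp(-4*exp(-y))


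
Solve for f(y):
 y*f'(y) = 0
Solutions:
 f(y) = C1


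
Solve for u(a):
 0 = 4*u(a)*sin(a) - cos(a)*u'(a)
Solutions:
 u(a) = C1/cos(a)^4


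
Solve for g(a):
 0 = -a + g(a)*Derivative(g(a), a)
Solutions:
 g(a) = -sqrt(C1 + a^2)
 g(a) = sqrt(C1 + a^2)


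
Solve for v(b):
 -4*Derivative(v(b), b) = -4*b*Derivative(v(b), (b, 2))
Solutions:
 v(b) = C1 + C2*b^2


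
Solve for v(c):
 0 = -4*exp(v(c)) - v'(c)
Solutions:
 v(c) = log(1/(C1 + 4*c))


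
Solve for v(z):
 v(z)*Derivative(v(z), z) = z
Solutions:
 v(z) = -sqrt(C1 + z^2)
 v(z) = sqrt(C1 + z^2)


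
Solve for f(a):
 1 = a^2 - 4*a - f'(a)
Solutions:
 f(a) = C1 + a^3/3 - 2*a^2 - a


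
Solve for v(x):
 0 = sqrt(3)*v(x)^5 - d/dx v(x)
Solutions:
 v(x) = -(-1/(C1 + 4*sqrt(3)*x))^(1/4)
 v(x) = (-1/(C1 + 4*sqrt(3)*x))^(1/4)
 v(x) = -I*(-1/(C1 + 4*sqrt(3)*x))^(1/4)
 v(x) = I*(-1/(C1 + 4*sqrt(3)*x))^(1/4)


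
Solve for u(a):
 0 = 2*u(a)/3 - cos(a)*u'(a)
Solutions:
 u(a) = C1*(sin(a) + 1)^(1/3)/(sin(a) - 1)^(1/3)


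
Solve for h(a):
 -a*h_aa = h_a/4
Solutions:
 h(a) = C1 + C2*a^(3/4)


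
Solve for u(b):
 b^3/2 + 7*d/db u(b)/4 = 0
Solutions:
 u(b) = C1 - b^4/14


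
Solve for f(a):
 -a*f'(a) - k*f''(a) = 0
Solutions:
 f(a) = C1 + C2*sqrt(k)*erf(sqrt(2)*a*sqrt(1/k)/2)


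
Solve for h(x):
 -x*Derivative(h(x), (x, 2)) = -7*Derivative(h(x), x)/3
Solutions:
 h(x) = C1 + C2*x^(10/3)


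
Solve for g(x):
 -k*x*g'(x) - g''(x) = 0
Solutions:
 g(x) = Piecewise((-sqrt(2)*sqrt(pi)*C1*erf(sqrt(2)*sqrt(k)*x/2)/(2*sqrt(k)) - C2, (k > 0) | (k < 0)), (-C1*x - C2, True))


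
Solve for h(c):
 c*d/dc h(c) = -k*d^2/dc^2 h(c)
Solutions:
 h(c) = C1 + C2*sqrt(k)*erf(sqrt(2)*c*sqrt(1/k)/2)


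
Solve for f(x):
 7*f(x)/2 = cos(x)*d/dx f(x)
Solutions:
 f(x) = C1*(sin(x) + 1)^(7/4)/(sin(x) - 1)^(7/4)


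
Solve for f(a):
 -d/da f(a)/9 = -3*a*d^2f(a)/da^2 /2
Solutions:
 f(a) = C1 + C2*a^(29/27)


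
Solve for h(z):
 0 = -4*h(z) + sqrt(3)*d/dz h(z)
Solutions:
 h(z) = C1*exp(4*sqrt(3)*z/3)


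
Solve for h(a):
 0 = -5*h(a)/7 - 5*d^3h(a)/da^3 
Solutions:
 h(a) = C3*exp(-7^(2/3)*a/7) + (C1*sin(sqrt(3)*7^(2/3)*a/14) + C2*cos(sqrt(3)*7^(2/3)*a/14))*exp(7^(2/3)*a/14)


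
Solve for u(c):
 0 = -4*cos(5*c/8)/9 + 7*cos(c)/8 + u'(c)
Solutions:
 u(c) = C1 + 32*sin(5*c/8)/45 - 7*sin(c)/8


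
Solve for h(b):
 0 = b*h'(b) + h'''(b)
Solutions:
 h(b) = C1 + Integral(C2*airyai(-b) + C3*airybi(-b), b)


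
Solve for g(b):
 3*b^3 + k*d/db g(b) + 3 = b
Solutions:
 g(b) = C1 - 3*b^4/(4*k) + b^2/(2*k) - 3*b/k


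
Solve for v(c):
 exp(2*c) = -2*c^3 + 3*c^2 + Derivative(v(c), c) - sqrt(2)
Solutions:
 v(c) = C1 + c^4/2 - c^3 + sqrt(2)*c + exp(2*c)/2


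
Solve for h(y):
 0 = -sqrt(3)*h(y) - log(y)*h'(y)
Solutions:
 h(y) = C1*exp(-sqrt(3)*li(y))


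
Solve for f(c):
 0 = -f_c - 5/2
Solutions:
 f(c) = C1 - 5*c/2


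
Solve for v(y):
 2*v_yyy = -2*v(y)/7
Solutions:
 v(y) = C3*exp(-7^(2/3)*y/7) + (C1*sin(sqrt(3)*7^(2/3)*y/14) + C2*cos(sqrt(3)*7^(2/3)*y/14))*exp(7^(2/3)*y/14)


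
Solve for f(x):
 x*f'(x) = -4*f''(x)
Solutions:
 f(x) = C1 + C2*erf(sqrt(2)*x/4)


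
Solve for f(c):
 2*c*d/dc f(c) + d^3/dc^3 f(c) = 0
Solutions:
 f(c) = C1 + Integral(C2*airyai(-2^(1/3)*c) + C3*airybi(-2^(1/3)*c), c)


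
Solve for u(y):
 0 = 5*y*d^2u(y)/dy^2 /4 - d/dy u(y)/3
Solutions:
 u(y) = C1 + C2*y^(19/15)


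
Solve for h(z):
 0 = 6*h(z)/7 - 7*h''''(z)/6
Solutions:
 h(z) = C1*exp(-sqrt(42)*z/7) + C2*exp(sqrt(42)*z/7) + C3*sin(sqrt(42)*z/7) + C4*cos(sqrt(42)*z/7)


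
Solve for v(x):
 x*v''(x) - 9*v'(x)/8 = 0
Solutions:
 v(x) = C1 + C2*x^(17/8)


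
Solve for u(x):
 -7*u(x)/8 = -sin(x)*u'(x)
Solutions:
 u(x) = C1*(cos(x) - 1)^(7/16)/(cos(x) + 1)^(7/16)


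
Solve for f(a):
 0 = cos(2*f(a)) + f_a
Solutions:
 f(a) = -asin((C1 + exp(4*a))/(C1 - exp(4*a)))/2 + pi/2
 f(a) = asin((C1 + exp(4*a))/(C1 - exp(4*a)))/2


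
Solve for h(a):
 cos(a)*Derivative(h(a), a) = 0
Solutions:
 h(a) = C1


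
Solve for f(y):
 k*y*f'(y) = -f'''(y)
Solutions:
 f(y) = C1 + Integral(C2*airyai(y*(-k)^(1/3)) + C3*airybi(y*(-k)^(1/3)), y)


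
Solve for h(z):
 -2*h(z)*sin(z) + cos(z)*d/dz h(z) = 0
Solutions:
 h(z) = C1/cos(z)^2


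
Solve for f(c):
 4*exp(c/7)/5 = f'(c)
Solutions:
 f(c) = C1 + 28*exp(c/7)/5


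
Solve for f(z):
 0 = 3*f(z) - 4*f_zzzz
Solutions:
 f(z) = C1*exp(-sqrt(2)*3^(1/4)*z/2) + C2*exp(sqrt(2)*3^(1/4)*z/2) + C3*sin(sqrt(2)*3^(1/4)*z/2) + C4*cos(sqrt(2)*3^(1/4)*z/2)


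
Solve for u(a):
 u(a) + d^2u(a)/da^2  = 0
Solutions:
 u(a) = C1*sin(a) + C2*cos(a)


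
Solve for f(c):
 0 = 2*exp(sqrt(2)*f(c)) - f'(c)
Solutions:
 f(c) = sqrt(2)*(2*log(-1/(C1 + 2*c)) - log(2))/4


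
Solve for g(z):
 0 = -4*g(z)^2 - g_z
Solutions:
 g(z) = 1/(C1 + 4*z)


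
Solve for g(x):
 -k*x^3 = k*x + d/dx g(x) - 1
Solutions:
 g(x) = C1 - k*x^4/4 - k*x^2/2 + x


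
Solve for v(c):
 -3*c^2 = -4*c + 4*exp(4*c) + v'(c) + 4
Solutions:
 v(c) = C1 - c^3 + 2*c^2 - 4*c - exp(4*c)


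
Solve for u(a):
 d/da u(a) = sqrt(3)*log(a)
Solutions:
 u(a) = C1 + sqrt(3)*a*log(a) - sqrt(3)*a


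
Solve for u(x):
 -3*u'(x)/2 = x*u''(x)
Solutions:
 u(x) = C1 + C2/sqrt(x)


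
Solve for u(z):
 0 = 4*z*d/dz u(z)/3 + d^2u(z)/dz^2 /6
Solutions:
 u(z) = C1 + C2*erf(2*z)


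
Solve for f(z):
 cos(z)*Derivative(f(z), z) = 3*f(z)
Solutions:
 f(z) = C1*(sin(z) + 1)^(3/2)/(sin(z) - 1)^(3/2)


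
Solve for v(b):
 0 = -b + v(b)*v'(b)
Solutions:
 v(b) = -sqrt(C1 + b^2)
 v(b) = sqrt(C1 + b^2)


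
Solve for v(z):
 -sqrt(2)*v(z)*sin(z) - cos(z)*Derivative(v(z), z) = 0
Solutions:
 v(z) = C1*cos(z)^(sqrt(2))


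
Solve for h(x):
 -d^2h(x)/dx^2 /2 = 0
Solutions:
 h(x) = C1 + C2*x


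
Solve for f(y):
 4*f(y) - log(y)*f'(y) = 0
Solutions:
 f(y) = C1*exp(4*li(y))


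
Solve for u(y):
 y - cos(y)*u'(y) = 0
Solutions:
 u(y) = C1 + Integral(y/cos(y), y)


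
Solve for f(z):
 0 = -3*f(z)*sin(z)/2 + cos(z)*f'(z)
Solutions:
 f(z) = C1/cos(z)^(3/2)


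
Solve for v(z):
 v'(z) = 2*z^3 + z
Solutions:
 v(z) = C1 + z^4/2 + z^2/2


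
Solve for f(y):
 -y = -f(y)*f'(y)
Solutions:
 f(y) = -sqrt(C1 + y^2)
 f(y) = sqrt(C1 + y^2)


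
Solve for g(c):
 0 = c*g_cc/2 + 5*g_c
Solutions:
 g(c) = C1 + C2/c^9


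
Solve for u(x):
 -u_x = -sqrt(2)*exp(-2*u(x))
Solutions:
 u(x) = log(-sqrt(C1 + 2*sqrt(2)*x))
 u(x) = log(C1 + 2*sqrt(2)*x)/2


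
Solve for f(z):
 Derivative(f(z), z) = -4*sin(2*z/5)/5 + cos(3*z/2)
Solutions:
 f(z) = C1 + 2*sin(3*z/2)/3 + 2*cos(2*z/5)


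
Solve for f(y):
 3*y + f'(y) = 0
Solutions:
 f(y) = C1 - 3*y^2/2


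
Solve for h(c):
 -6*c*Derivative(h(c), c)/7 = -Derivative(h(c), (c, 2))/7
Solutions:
 h(c) = C1 + C2*erfi(sqrt(3)*c)


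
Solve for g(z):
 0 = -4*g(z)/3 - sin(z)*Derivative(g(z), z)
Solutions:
 g(z) = C1*(cos(z) + 1)^(2/3)/(cos(z) - 1)^(2/3)


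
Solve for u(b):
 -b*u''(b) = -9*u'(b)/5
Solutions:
 u(b) = C1 + C2*b^(14/5)


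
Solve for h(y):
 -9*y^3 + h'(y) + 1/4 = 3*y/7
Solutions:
 h(y) = C1 + 9*y^4/4 + 3*y^2/14 - y/4


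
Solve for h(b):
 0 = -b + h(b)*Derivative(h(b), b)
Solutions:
 h(b) = -sqrt(C1 + b^2)
 h(b) = sqrt(C1 + b^2)


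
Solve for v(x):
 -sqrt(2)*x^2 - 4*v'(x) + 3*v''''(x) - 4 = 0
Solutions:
 v(x) = C1 + C4*exp(6^(2/3)*x/3) - sqrt(2)*x^3/12 - x + (C2*sin(2^(2/3)*3^(1/6)*x/2) + C3*cos(2^(2/3)*3^(1/6)*x/2))*exp(-6^(2/3)*x/6)


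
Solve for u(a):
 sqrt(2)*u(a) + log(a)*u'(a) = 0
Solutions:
 u(a) = C1*exp(-sqrt(2)*li(a))


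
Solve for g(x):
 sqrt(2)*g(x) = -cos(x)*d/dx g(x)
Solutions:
 g(x) = C1*(sin(x) - 1)^(sqrt(2)/2)/(sin(x) + 1)^(sqrt(2)/2)


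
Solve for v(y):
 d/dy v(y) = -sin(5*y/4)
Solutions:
 v(y) = C1 + 4*cos(5*y/4)/5


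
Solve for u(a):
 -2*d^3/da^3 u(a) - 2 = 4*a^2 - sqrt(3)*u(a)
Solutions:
 u(a) = C3*exp(2^(2/3)*3^(1/6)*a/2) + 4*sqrt(3)*a^2/3 + (C1*sin(6^(2/3)*a/4) + C2*cos(6^(2/3)*a/4))*exp(-2^(2/3)*3^(1/6)*a/4) + 2*sqrt(3)/3


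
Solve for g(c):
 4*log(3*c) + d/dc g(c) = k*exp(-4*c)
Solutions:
 g(c) = C1 - 4*c*log(c) + 4*c*(1 - log(3)) - k*exp(-4*c)/4


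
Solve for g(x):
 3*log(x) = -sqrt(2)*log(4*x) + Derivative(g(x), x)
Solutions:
 g(x) = C1 + sqrt(2)*x*log(x) + 3*x*log(x) - 3*x - sqrt(2)*x + 2*sqrt(2)*x*log(2)


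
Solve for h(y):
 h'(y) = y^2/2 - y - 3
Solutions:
 h(y) = C1 + y^3/6 - y^2/2 - 3*y


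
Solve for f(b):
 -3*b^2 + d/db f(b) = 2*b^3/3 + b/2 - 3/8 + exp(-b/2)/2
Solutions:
 f(b) = C1 + b^4/6 + b^3 + b^2/4 - 3*b/8 - 1/sqrt(exp(b))


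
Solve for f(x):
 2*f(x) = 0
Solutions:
 f(x) = 0


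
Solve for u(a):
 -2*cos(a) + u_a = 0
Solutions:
 u(a) = C1 + 2*sin(a)


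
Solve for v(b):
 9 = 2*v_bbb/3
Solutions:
 v(b) = C1 + C2*b + C3*b^2 + 9*b^3/4


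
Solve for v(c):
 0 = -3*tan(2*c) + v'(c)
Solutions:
 v(c) = C1 - 3*log(cos(2*c))/2


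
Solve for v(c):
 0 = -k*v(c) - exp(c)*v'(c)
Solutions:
 v(c) = C1*exp(k*exp(-c))


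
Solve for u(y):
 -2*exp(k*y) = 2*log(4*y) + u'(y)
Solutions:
 u(y) = C1 - 2*y*log(y) + 2*y*(1 - 2*log(2)) + Piecewise((-2*exp(k*y)/k, Ne(k, 0)), (-2*y, True))


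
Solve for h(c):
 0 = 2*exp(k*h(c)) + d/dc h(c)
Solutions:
 h(c) = Piecewise((log(1/(C1*k + 2*c*k))/k, Ne(k, 0)), (nan, True))
 h(c) = Piecewise((C1 - 2*c, Eq(k, 0)), (nan, True))


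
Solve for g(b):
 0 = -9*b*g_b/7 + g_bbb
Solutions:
 g(b) = C1 + Integral(C2*airyai(21^(2/3)*b/7) + C3*airybi(21^(2/3)*b/7), b)


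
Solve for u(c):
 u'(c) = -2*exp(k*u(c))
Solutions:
 u(c) = Piecewise((log(1/(C1*k + 2*c*k))/k, Ne(k, 0)), (nan, True))
 u(c) = Piecewise((C1 - 2*c, Eq(k, 0)), (nan, True))


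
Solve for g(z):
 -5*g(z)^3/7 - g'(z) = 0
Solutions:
 g(z) = -sqrt(14)*sqrt(-1/(C1 - 5*z))/2
 g(z) = sqrt(14)*sqrt(-1/(C1 - 5*z))/2


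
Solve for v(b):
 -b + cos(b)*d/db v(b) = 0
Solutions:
 v(b) = C1 + Integral(b/cos(b), b)


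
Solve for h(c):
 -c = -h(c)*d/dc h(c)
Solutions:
 h(c) = -sqrt(C1 + c^2)
 h(c) = sqrt(C1 + c^2)


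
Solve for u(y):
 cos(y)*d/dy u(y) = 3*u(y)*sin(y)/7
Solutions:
 u(y) = C1/cos(y)^(3/7)


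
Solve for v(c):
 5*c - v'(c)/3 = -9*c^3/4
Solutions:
 v(c) = C1 + 27*c^4/16 + 15*c^2/2


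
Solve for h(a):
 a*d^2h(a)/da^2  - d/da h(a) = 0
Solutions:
 h(a) = C1 + C2*a^2


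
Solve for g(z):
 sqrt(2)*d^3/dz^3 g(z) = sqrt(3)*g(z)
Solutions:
 g(z) = C3*exp(2^(5/6)*3^(1/6)*z/2) + (C1*sin(2^(5/6)*3^(2/3)*z/4) + C2*cos(2^(5/6)*3^(2/3)*z/4))*exp(-2^(5/6)*3^(1/6)*z/4)


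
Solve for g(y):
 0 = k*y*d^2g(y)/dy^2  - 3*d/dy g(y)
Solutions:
 g(y) = C1 + y^(((re(k) + 3)*re(k) + im(k)^2)/(re(k)^2 + im(k)^2))*(C2*sin(3*log(y)*Abs(im(k))/(re(k)^2 + im(k)^2)) + C3*cos(3*log(y)*im(k)/(re(k)^2 + im(k)^2)))


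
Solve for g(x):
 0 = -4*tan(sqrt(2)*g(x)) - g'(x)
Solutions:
 g(x) = sqrt(2)*(pi - asin(C1*exp(-4*sqrt(2)*x)))/2
 g(x) = sqrt(2)*asin(C1*exp(-4*sqrt(2)*x))/2


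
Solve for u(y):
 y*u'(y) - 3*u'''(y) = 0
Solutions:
 u(y) = C1 + Integral(C2*airyai(3^(2/3)*y/3) + C3*airybi(3^(2/3)*y/3), y)


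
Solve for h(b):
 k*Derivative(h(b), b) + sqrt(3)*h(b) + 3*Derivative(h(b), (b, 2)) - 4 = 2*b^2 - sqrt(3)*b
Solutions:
 h(b) = C1*exp(b*(-k + sqrt(k^2 - 12*sqrt(3)))/6) + C2*exp(-b*(k + sqrt(k^2 - 12*sqrt(3)))/6) + 2*sqrt(3)*b^2/3 - 4*b*k/3 - b + 4*sqrt(3)*k^2/9 + sqrt(3)*k/3 - 4 + 4*sqrt(3)/3


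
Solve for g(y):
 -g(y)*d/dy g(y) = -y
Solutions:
 g(y) = -sqrt(C1 + y^2)
 g(y) = sqrt(C1 + y^2)


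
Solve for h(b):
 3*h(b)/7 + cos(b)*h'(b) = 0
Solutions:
 h(b) = C1*(sin(b) - 1)^(3/14)/(sin(b) + 1)^(3/14)


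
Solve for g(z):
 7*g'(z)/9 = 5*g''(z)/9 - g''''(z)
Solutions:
 g(z) = C1 + C2*exp(z*(10*18^(1/3)/(sqrt(34221) + 189)^(1/3) + 12^(1/3)*(sqrt(34221) + 189)^(1/3))/36)*sin(2^(1/3)*3^(1/6)*z*(-2^(1/3)*3^(2/3)*(sqrt(34221) + 189)^(1/3) + 30/(sqrt(34221) + 189)^(1/3))/36) + C3*exp(z*(10*18^(1/3)/(sqrt(34221) + 189)^(1/3) + 12^(1/3)*(sqrt(34221) + 189)^(1/3))/36)*cos(2^(1/3)*3^(1/6)*z*(-2^(1/3)*3^(2/3)*(sqrt(34221) + 189)^(1/3) + 30/(sqrt(34221) + 189)^(1/3))/36) + C4*exp(-z*(10*18^(1/3)/(sqrt(34221) + 189)^(1/3) + 12^(1/3)*(sqrt(34221) + 189)^(1/3))/18)


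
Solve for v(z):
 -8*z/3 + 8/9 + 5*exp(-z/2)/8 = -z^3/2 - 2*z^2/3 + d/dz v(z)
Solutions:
 v(z) = C1 + z^4/8 + 2*z^3/9 - 4*z^2/3 + 8*z/9 - 5*exp(-z/2)/4


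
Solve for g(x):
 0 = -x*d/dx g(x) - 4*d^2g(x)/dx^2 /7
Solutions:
 g(x) = C1 + C2*erf(sqrt(14)*x/4)


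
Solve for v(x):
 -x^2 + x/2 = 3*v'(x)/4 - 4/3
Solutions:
 v(x) = C1 - 4*x^3/9 + x^2/3 + 16*x/9


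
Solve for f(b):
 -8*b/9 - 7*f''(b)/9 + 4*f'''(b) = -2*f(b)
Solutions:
 f(b) = C1*exp(b*(49/(324*sqrt(942726) + 314585)^(1/3) + 14 + (324*sqrt(942726) + 314585)^(1/3))/216)*sin(sqrt(3)*b*(-(324*sqrt(942726) + 314585)^(1/3) + 49/(324*sqrt(942726) + 314585)^(1/3))/216) + C2*exp(b*(49/(324*sqrt(942726) + 314585)^(1/3) + 14 + (324*sqrt(942726) + 314585)^(1/3))/216)*cos(sqrt(3)*b*(-(324*sqrt(942726) + 314585)^(1/3) + 49/(324*sqrt(942726) + 314585)^(1/3))/216) + C3*exp(b*(-(324*sqrt(942726) + 314585)^(1/3) - 49/(324*sqrt(942726) + 314585)^(1/3) + 7)/108) + 4*b/9


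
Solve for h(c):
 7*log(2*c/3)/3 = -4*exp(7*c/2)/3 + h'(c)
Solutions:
 h(c) = C1 + 7*c*log(c)/3 + 7*c*(-log(3) - 1 + log(2))/3 + 8*exp(7*c/2)/21


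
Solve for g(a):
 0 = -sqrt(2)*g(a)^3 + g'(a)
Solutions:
 g(a) = -sqrt(2)*sqrt(-1/(C1 + sqrt(2)*a))/2
 g(a) = sqrt(2)*sqrt(-1/(C1 + sqrt(2)*a))/2


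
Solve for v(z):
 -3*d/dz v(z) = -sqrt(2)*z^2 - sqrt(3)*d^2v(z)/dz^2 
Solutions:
 v(z) = C1 + C2*exp(sqrt(3)*z) + sqrt(2)*z^3/9 + sqrt(6)*z^2/9 + 2*sqrt(2)*z/9


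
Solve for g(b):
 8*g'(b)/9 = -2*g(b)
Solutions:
 g(b) = C1*exp(-9*b/4)


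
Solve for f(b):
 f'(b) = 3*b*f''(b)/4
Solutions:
 f(b) = C1 + C2*b^(7/3)


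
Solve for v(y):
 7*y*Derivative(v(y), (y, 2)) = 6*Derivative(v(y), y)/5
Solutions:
 v(y) = C1 + C2*y^(41/35)


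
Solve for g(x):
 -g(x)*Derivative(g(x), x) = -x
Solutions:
 g(x) = -sqrt(C1 + x^2)
 g(x) = sqrt(C1 + x^2)


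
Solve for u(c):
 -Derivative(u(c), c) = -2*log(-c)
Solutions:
 u(c) = C1 + 2*c*log(-c) - 2*c


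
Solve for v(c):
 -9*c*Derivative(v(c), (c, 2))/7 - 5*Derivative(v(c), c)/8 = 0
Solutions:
 v(c) = C1 + C2*c^(37/72)


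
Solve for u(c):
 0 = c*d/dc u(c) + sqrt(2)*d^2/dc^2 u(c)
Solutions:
 u(c) = C1 + C2*erf(2^(1/4)*c/2)


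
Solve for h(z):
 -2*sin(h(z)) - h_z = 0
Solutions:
 h(z) = -acos((-C1 - exp(4*z))/(C1 - exp(4*z))) + 2*pi
 h(z) = acos((-C1 - exp(4*z))/(C1 - exp(4*z)))


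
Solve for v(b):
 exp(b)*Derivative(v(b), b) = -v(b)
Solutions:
 v(b) = C1*exp(exp(-b))


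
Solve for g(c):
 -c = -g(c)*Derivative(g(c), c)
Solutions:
 g(c) = -sqrt(C1 + c^2)
 g(c) = sqrt(C1 + c^2)


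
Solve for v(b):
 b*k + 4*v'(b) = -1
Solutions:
 v(b) = C1 - b^2*k/8 - b/4


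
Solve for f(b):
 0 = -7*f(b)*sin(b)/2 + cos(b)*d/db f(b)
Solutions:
 f(b) = C1/cos(b)^(7/2)


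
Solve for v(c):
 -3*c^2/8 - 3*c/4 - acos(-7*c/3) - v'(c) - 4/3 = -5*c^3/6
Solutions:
 v(c) = C1 + 5*c^4/24 - c^3/8 - 3*c^2/8 - c*acos(-7*c/3) - 4*c/3 - sqrt(9 - 49*c^2)/7


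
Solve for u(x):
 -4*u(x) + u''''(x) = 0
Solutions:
 u(x) = C1*exp(-sqrt(2)*x) + C2*exp(sqrt(2)*x) + C3*sin(sqrt(2)*x) + C4*cos(sqrt(2)*x)


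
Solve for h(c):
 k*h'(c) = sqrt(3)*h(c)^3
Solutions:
 h(c) = -sqrt(2)*sqrt(-k/(C1*k + sqrt(3)*c))/2
 h(c) = sqrt(2)*sqrt(-k/(C1*k + sqrt(3)*c))/2


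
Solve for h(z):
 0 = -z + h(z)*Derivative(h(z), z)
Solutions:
 h(z) = -sqrt(C1 + z^2)
 h(z) = sqrt(C1 + z^2)


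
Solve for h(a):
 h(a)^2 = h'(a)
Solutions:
 h(a) = -1/(C1 + a)


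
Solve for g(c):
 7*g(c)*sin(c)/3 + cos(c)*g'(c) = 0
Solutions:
 g(c) = C1*cos(c)^(7/3)


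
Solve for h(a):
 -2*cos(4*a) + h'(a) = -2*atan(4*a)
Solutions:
 h(a) = C1 - 2*a*atan(4*a) + log(16*a^2 + 1)/4 + sin(4*a)/2


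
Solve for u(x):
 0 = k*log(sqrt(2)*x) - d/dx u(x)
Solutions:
 u(x) = C1 + k*x*log(x) - k*x + k*x*log(2)/2


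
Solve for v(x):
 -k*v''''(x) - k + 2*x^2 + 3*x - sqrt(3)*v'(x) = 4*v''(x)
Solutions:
 v(x) = C1 + C2*exp(2^(1/3)*x*(2^(1/3)*sqrt(3)*(sqrt((81 + 256/k)/k^2) + 9/k)^(1/3)/12 - 2^(1/3)*I*(sqrt((81 + 256/k)/k^2) + 9/k)^(1/3)/4 + 8/(k*(-sqrt(3) + 3*I)*(sqrt((81 + 256/k)/k^2) + 9/k)^(1/3)))) + C3*exp(2^(1/3)*x*(2^(1/3)*sqrt(3)*(sqrt((81 + 256/k)/k^2) + 9/k)^(1/3)/12 + 2^(1/3)*I*(sqrt((81 + 256/k)/k^2) + 9/k)^(1/3)/4 - 8/(k*(sqrt(3) + 3*I)*(sqrt((81 + 256/k)/k^2) + 9/k)^(1/3)))) + C4*exp(2^(1/3)*sqrt(3)*x*(-2^(1/3)*(sqrt((81 + 256/k)/k^2) + 9/k)^(1/3) + 8/(k*(sqrt((81 + 256/k)/k^2) + 9/k)^(1/3)))/6) - sqrt(3)*k*x/3 + 2*sqrt(3)*x^3/9 - 8*x^2/3 + sqrt(3)*x^2/2 - 4*x + 64*sqrt(3)*x/9


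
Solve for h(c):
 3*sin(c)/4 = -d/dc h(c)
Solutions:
 h(c) = C1 + 3*cos(c)/4


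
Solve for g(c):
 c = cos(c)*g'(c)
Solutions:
 g(c) = C1 + Integral(c/cos(c), c)


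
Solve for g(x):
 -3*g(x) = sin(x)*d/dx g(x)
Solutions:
 g(x) = C1*(cos(x) + 1)^(3/2)/(cos(x) - 1)^(3/2)


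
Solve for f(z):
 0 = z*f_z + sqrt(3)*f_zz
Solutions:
 f(z) = C1 + C2*erf(sqrt(2)*3^(3/4)*z/6)


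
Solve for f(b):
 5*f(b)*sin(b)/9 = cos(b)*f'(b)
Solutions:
 f(b) = C1/cos(b)^(5/9)


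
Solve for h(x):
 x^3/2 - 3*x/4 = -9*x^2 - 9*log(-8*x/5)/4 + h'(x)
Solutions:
 h(x) = C1 + x^4/8 + 3*x^3 - 3*x^2/8 + 9*x*log(-x)/4 + x*(-3*log(5) - 9/4 + 3*log(10)/4 + 6*log(2))


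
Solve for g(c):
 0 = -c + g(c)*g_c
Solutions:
 g(c) = -sqrt(C1 + c^2)
 g(c) = sqrt(C1 + c^2)


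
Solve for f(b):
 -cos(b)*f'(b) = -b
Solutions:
 f(b) = C1 + Integral(b/cos(b), b)


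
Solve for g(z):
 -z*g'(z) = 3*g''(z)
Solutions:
 g(z) = C1 + C2*erf(sqrt(6)*z/6)


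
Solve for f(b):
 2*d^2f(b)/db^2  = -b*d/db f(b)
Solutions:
 f(b) = C1 + C2*erf(b/2)


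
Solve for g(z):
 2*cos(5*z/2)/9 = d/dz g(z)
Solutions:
 g(z) = C1 + 4*sin(5*z/2)/45


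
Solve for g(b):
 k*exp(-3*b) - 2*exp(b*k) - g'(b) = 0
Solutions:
 g(b) = C1 - k*exp(-3*b)/3 - 2*exp(b*k)/k


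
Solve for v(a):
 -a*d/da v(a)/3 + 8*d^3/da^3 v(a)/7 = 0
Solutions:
 v(a) = C1 + Integral(C2*airyai(3^(2/3)*7^(1/3)*a/6) + C3*airybi(3^(2/3)*7^(1/3)*a/6), a)


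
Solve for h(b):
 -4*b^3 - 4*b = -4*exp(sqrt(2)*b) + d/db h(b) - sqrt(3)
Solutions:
 h(b) = C1 - b^4 - 2*b^2 + sqrt(3)*b + 2*sqrt(2)*exp(sqrt(2)*b)


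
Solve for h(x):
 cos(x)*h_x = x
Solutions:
 h(x) = C1 + Integral(x/cos(x), x)


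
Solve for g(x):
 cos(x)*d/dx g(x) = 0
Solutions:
 g(x) = C1


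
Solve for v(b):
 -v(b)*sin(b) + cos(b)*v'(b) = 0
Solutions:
 v(b) = C1/cos(b)


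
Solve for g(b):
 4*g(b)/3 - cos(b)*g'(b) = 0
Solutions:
 g(b) = C1*(sin(b) + 1)^(2/3)/(sin(b) - 1)^(2/3)


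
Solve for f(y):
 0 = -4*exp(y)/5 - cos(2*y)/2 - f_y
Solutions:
 f(y) = C1 - 4*exp(y)/5 - sin(2*y)/4


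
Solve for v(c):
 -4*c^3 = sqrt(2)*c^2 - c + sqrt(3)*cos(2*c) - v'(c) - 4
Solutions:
 v(c) = C1 + c^4 + sqrt(2)*c^3/3 - c^2/2 - 4*c + sqrt(3)*sin(2*c)/2


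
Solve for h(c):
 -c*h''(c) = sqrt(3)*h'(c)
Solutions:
 h(c) = C1 + C2*c^(1 - sqrt(3))


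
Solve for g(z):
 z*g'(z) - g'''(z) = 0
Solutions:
 g(z) = C1 + Integral(C2*airyai(z) + C3*airybi(z), z)


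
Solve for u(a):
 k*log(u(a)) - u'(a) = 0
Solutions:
 li(u(a)) = C1 + a*k


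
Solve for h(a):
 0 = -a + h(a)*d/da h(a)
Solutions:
 h(a) = -sqrt(C1 + a^2)
 h(a) = sqrt(C1 + a^2)


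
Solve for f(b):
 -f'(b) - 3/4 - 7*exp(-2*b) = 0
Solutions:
 f(b) = C1 - 3*b/4 + 7*exp(-2*b)/2


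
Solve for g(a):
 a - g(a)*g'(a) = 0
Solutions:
 g(a) = -sqrt(C1 + a^2)
 g(a) = sqrt(C1 + a^2)


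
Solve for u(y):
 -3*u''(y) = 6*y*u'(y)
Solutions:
 u(y) = C1 + C2*erf(y)


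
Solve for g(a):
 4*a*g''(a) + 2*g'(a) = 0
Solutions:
 g(a) = C1 + C2*sqrt(a)


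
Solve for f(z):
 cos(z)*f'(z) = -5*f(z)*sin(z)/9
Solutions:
 f(z) = C1*cos(z)^(5/9)


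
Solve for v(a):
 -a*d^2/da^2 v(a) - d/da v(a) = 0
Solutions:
 v(a) = C1 + C2*log(a)


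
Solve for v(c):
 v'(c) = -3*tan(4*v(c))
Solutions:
 v(c) = -asin(C1*exp(-12*c))/4 + pi/4
 v(c) = asin(C1*exp(-12*c))/4


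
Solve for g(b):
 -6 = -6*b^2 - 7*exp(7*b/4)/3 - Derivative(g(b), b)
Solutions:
 g(b) = C1 - 2*b^3 + 6*b - 4*exp(7*b/4)/3


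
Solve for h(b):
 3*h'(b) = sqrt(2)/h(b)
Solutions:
 h(b) = -sqrt(C1 + 6*sqrt(2)*b)/3
 h(b) = sqrt(C1 + 6*sqrt(2)*b)/3


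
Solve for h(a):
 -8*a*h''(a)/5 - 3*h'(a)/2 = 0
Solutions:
 h(a) = C1 + C2*a^(1/16)


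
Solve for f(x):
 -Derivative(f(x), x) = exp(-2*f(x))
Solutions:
 f(x) = log(-sqrt(C1 - 2*x))
 f(x) = log(C1 - 2*x)/2


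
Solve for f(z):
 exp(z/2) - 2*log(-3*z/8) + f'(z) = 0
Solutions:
 f(z) = C1 + 2*z*log(-z) + 2*z*(-3*log(2) - 1 + log(3)) - 2*exp(z/2)


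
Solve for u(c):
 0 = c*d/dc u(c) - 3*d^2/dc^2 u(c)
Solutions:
 u(c) = C1 + C2*erfi(sqrt(6)*c/6)


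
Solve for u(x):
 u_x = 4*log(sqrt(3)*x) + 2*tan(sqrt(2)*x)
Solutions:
 u(x) = C1 + 4*x*log(x) - 4*x + 2*x*log(3) - sqrt(2)*log(cos(sqrt(2)*x))


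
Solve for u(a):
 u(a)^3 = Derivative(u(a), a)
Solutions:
 u(a) = -sqrt(2)*sqrt(-1/(C1 + a))/2
 u(a) = sqrt(2)*sqrt(-1/(C1 + a))/2


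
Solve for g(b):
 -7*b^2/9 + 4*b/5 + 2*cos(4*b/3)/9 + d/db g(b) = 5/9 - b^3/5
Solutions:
 g(b) = C1 - b^4/20 + 7*b^3/27 - 2*b^2/5 + 5*b/9 - sin(4*b/3)/6


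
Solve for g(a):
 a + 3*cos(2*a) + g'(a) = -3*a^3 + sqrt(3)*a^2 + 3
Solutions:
 g(a) = C1 - 3*a^4/4 + sqrt(3)*a^3/3 - a^2/2 + 3*a - 3*sin(a)*cos(a)


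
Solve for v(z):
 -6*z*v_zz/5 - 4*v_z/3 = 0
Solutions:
 v(z) = C1 + C2/z^(1/9)


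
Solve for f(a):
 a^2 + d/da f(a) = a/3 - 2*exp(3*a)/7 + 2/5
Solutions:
 f(a) = C1 - a^3/3 + a^2/6 + 2*a/5 - 2*exp(3*a)/21


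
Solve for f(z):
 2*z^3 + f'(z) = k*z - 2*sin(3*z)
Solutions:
 f(z) = C1 + k*z^2/2 - z^4/2 + 2*cos(3*z)/3


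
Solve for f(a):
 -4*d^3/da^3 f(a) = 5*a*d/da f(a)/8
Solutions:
 f(a) = C1 + Integral(C2*airyai(-10^(1/3)*a/4) + C3*airybi(-10^(1/3)*a/4), a)


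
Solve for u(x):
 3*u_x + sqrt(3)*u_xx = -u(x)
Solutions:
 u(x) = C1*exp(sqrt(3)*x*(-3 + sqrt(9 - 4*sqrt(3)))/6) + C2*exp(-sqrt(3)*x*(sqrt(9 - 4*sqrt(3)) + 3)/6)


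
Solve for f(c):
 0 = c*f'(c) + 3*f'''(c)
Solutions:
 f(c) = C1 + Integral(C2*airyai(-3^(2/3)*c/3) + C3*airybi(-3^(2/3)*c/3), c)


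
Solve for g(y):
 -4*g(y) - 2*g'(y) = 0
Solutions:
 g(y) = C1*exp(-2*y)


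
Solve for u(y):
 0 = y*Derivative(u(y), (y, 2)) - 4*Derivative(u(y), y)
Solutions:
 u(y) = C1 + C2*y^5


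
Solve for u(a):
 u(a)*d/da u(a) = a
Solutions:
 u(a) = -sqrt(C1 + a^2)
 u(a) = sqrt(C1 + a^2)


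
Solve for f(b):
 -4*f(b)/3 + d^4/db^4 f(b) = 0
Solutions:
 f(b) = C1*exp(-sqrt(2)*3^(3/4)*b/3) + C2*exp(sqrt(2)*3^(3/4)*b/3) + C3*sin(sqrt(2)*3^(3/4)*b/3) + C4*cos(sqrt(2)*3^(3/4)*b/3)


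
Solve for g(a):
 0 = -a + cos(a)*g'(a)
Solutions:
 g(a) = C1 + Integral(a/cos(a), a)


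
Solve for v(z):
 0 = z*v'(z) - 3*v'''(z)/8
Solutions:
 v(z) = C1 + Integral(C2*airyai(2*3^(2/3)*z/3) + C3*airybi(2*3^(2/3)*z/3), z)


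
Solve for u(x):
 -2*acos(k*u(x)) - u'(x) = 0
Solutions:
 Integral(1/acos(_y*k), (_y, u(x))) = C1 - 2*x


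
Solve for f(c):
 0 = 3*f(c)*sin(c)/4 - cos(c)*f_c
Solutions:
 f(c) = C1/cos(c)^(3/4)


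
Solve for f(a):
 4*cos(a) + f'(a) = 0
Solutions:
 f(a) = C1 - 4*sin(a)


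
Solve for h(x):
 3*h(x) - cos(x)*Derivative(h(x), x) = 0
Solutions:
 h(x) = C1*(sin(x) + 1)^(3/2)/(sin(x) - 1)^(3/2)


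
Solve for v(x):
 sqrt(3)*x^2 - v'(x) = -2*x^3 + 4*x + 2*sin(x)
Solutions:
 v(x) = C1 + x^4/2 + sqrt(3)*x^3/3 - 2*x^2 + 2*cos(x)


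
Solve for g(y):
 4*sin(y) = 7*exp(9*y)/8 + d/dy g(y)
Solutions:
 g(y) = C1 - 7*exp(9*y)/72 - 4*cos(y)


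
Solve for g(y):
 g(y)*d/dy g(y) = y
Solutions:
 g(y) = -sqrt(C1 + y^2)
 g(y) = sqrt(C1 + y^2)


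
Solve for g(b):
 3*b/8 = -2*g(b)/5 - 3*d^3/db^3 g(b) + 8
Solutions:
 g(b) = C3*exp(-15^(2/3)*2^(1/3)*b/15) - 15*b/16 + (C1*sin(2^(1/3)*3^(1/6)*5^(2/3)*b/10) + C2*cos(2^(1/3)*3^(1/6)*5^(2/3)*b/10))*exp(15^(2/3)*2^(1/3)*b/30) + 20


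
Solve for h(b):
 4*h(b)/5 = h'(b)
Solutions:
 h(b) = C1*exp(4*b/5)


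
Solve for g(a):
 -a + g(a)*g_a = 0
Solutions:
 g(a) = -sqrt(C1 + a^2)
 g(a) = sqrt(C1 + a^2)


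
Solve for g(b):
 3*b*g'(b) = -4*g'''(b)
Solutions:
 g(b) = C1 + Integral(C2*airyai(-6^(1/3)*b/2) + C3*airybi(-6^(1/3)*b/2), b)


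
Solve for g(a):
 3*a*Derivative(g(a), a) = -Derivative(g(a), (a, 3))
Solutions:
 g(a) = C1 + Integral(C2*airyai(-3^(1/3)*a) + C3*airybi(-3^(1/3)*a), a)


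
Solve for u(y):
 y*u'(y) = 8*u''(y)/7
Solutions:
 u(y) = C1 + C2*erfi(sqrt(7)*y/4)


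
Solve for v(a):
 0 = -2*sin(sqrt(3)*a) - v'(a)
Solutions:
 v(a) = C1 + 2*sqrt(3)*cos(sqrt(3)*a)/3


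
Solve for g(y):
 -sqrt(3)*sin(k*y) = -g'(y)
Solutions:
 g(y) = C1 - sqrt(3)*cos(k*y)/k


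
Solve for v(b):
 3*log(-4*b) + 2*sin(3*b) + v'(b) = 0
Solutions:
 v(b) = C1 - 3*b*log(-b) - 6*b*log(2) + 3*b + 2*cos(3*b)/3


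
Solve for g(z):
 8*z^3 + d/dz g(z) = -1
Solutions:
 g(z) = C1 - 2*z^4 - z


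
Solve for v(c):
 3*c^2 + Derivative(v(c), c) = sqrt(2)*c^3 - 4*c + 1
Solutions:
 v(c) = C1 + sqrt(2)*c^4/4 - c^3 - 2*c^2 + c


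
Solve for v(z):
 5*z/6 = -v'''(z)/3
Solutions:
 v(z) = C1 + C2*z + C3*z^2 - 5*z^4/48


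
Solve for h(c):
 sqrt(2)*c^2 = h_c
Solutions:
 h(c) = C1 + sqrt(2)*c^3/3


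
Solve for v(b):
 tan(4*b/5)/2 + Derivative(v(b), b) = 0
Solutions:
 v(b) = C1 + 5*log(cos(4*b/5))/8


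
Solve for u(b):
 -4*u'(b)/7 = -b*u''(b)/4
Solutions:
 u(b) = C1 + C2*b^(23/7)


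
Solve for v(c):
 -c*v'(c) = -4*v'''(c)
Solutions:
 v(c) = C1 + Integral(C2*airyai(2^(1/3)*c/2) + C3*airybi(2^(1/3)*c/2), c)


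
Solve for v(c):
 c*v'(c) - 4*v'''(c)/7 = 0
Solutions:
 v(c) = C1 + Integral(C2*airyai(14^(1/3)*c/2) + C3*airybi(14^(1/3)*c/2), c)


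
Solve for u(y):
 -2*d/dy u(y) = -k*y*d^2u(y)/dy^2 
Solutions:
 u(y) = C1 + y^(((re(k) + 2)*re(k) + im(k)^2)/(re(k)^2 + im(k)^2))*(C2*sin(2*log(y)*Abs(im(k))/(re(k)^2 + im(k)^2)) + C3*cos(2*log(y)*im(k)/(re(k)^2 + im(k)^2)))


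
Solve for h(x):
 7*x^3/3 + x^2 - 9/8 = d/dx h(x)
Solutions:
 h(x) = C1 + 7*x^4/12 + x^3/3 - 9*x/8


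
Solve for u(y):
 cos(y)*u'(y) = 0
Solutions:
 u(y) = C1


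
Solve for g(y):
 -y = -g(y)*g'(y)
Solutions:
 g(y) = -sqrt(C1 + y^2)
 g(y) = sqrt(C1 + y^2)


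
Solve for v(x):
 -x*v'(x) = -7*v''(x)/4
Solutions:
 v(x) = C1 + C2*erfi(sqrt(14)*x/7)


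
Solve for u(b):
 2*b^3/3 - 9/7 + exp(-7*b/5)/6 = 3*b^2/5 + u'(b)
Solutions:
 u(b) = C1 + b^4/6 - b^3/5 - 9*b/7 - 5*exp(-7*b/5)/42


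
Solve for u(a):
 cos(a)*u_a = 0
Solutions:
 u(a) = C1


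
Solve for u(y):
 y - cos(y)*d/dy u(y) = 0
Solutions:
 u(y) = C1 + Integral(y/cos(y), y)


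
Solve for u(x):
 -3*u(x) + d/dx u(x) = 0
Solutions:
 u(x) = C1*exp(3*x)


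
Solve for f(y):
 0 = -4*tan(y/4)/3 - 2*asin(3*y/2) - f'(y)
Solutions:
 f(y) = C1 - 2*y*asin(3*y/2) - 2*sqrt(4 - 9*y^2)/3 + 16*log(cos(y/4))/3


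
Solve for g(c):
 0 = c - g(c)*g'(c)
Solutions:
 g(c) = -sqrt(C1 + c^2)
 g(c) = sqrt(C1 + c^2)


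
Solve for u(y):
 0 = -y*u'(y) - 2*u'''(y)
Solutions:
 u(y) = C1 + Integral(C2*airyai(-2^(2/3)*y/2) + C3*airybi(-2^(2/3)*y/2), y)


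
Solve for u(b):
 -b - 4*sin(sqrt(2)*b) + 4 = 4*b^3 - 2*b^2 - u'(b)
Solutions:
 u(b) = C1 + b^4 - 2*b^3/3 + b^2/2 - 4*b - 2*sqrt(2)*cos(sqrt(2)*b)


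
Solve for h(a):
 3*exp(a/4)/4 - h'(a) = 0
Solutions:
 h(a) = C1 + 3*exp(a/4)


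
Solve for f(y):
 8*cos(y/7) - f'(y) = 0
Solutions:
 f(y) = C1 + 56*sin(y/7)


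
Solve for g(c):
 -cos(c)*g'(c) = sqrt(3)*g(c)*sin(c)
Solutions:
 g(c) = C1*cos(c)^(sqrt(3))


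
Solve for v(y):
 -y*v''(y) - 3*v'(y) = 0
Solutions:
 v(y) = C1 + C2/y^2


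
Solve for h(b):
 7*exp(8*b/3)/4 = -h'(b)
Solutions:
 h(b) = C1 - 21*exp(8*b/3)/32


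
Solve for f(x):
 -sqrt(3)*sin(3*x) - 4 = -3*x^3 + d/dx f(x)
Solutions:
 f(x) = C1 + 3*x^4/4 - 4*x + sqrt(3)*cos(3*x)/3


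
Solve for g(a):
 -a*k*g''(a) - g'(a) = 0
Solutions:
 g(a) = C1 + a^(((re(k) - 1)*re(k) + im(k)^2)/(re(k)^2 + im(k)^2))*(C2*sin(log(a)*Abs(im(k))/(re(k)^2 + im(k)^2)) + C3*cos(log(a)*im(k)/(re(k)^2 + im(k)^2)))
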